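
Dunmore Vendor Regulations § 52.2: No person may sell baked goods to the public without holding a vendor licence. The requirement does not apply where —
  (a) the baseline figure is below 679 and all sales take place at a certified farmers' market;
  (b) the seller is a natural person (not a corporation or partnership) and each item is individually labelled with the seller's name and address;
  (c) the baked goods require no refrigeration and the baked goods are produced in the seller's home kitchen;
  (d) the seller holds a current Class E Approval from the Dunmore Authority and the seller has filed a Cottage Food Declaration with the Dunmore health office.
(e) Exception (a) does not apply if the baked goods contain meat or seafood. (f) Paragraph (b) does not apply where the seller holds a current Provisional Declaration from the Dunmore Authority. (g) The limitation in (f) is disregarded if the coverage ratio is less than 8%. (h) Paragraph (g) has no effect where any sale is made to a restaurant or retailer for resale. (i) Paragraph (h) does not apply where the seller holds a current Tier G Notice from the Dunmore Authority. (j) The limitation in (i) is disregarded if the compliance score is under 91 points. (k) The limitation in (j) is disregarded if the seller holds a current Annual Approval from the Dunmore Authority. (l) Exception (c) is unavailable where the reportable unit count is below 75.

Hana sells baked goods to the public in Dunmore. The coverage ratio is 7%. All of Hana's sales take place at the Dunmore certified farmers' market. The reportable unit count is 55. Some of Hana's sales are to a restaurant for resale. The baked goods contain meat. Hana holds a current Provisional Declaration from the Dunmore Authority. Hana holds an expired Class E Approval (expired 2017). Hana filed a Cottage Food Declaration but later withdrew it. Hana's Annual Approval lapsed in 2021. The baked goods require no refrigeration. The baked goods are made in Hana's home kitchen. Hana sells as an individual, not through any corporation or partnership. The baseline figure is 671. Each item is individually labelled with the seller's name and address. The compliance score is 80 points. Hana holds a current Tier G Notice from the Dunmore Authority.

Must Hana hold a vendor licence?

Yes — Hana must hold a vendor licence.

Exception (a): the baseline figure is 671, below the 679 limit; all sales are at a certified farmers' market — every condition holds. However, paragraph (e) must be considered: (e) operates against (a): the baked goods contain meat. Exception (a) does not apply.
Exception (b): the seller is a natural person; items are individually labelled — every condition holds. Turning to paragraphs (f)–(k): (f) is engaged — a current Provisional Declaration is held. (g) is engaged (the coverage ratio is 7%, less than the 8% limit), but is displaced by (h): (h) operates against (g): some sales are to a restaurant for resale. (i) would limit (h) — a current Tier G Notice is held — but (j) sets (i) aside: (j) is engaged — the compliance score is 80 points, under the 91 points limit. (k), which would lift (j), does not operate here — no current Annual Approval is held. Exception (b) does not apply.
Exception (c) is satisfied on its face — the baked goods are shelf-stable; the baked goods are home-kitchen produced. But: (l) is engaged — the reportable unit count is 55, below the 75 limit. Exception (c) does not apply.
Exception (d) requires that the seller holds a current Class E Approval from the Dunmore Authority; but no current Class E Approval is held, so (d) is unavailable.
No exception applies. The general rule governs.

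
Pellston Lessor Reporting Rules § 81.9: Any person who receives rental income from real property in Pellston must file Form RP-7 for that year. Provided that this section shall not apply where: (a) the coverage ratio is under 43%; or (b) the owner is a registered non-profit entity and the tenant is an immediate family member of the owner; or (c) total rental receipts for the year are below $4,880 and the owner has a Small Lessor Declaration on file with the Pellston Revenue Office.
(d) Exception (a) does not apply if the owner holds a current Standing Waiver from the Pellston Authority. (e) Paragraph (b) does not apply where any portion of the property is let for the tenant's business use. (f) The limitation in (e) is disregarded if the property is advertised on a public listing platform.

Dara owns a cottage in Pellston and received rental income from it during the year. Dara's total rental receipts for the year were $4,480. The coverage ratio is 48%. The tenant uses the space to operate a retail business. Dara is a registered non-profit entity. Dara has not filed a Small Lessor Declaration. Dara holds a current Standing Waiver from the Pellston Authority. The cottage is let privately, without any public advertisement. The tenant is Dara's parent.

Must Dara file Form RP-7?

Exception (a) does not apply: the coverage ratio is 48%, not under 43%.
All of (b)'s requirements are met (Dara is a registered non-profit; the tenant is an immediate family member). However, paragraphs (e)–(f) must be considered: (e) operates against (b): the space is let for business use. (f), which would lift (e), does not operate here — the property is let privately without advertisement. (b) is therefore removed.
Exception (c) fails — no Small Lessor Declaration is on file.
No exception is made out. Dara falls within the general rule.

Yes — Dara must file Form RP-7.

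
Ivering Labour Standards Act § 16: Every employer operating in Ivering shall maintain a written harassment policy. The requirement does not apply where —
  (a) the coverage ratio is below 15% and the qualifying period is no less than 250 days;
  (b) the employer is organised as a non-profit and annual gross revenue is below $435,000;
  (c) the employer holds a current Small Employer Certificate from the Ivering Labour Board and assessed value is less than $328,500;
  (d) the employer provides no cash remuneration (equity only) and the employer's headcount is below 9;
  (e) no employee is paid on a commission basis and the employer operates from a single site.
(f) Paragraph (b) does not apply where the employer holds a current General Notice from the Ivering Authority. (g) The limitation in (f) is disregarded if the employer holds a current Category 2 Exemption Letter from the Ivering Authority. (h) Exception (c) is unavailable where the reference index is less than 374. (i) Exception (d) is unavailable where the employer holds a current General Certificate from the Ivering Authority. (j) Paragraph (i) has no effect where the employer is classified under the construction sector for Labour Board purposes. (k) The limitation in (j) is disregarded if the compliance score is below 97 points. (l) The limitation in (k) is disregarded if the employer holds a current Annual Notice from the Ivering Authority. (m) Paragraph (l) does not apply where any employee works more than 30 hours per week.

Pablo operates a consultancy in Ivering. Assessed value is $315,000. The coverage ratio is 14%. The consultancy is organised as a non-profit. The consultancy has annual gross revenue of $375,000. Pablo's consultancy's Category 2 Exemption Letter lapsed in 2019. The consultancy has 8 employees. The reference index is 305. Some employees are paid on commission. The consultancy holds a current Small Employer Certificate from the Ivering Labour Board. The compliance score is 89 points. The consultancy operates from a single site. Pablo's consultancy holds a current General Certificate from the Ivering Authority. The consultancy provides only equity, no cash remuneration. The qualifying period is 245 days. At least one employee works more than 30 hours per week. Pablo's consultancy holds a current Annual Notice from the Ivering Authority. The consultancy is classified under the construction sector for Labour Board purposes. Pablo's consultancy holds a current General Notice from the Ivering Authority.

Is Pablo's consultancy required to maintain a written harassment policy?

Yes — Pablo's consultancy must maintain a written harassment policy.

Exception (a) fails — the qualifying period is 245 days, short of 250 days.
Exception (b) is satisfied on its face — the employer is a non-profit; annual gross revenue is $375,000, below the $435,000 limit. But: (f) is engaged — a current General Notice is held. (g), which would lift (f), does not operate here — the Category 2 Exemption Letter is not current. Exception (b) does not apply.
All of (c)'s requirements are met (a current Small Employer Certificate is held; assessed value is $315,000, less than the $328,500 limit). Turning to paragraph (h): (h) applies — the reference index is 305, less than the 374 limit. Exception (c) does not apply.
Exception (d)'s conditions are all satisfied: remuneration is equity-only; the employer's headcount is 8, below the 9 limit. Turning to paragraphs (i)–(m): (i) applies — a current General Certificate is held. (j) would limit (i) — the consultancy is classified under the construction sector — but (k) sets (j) aside: (k) operates against (j): the compliance score is 89 points, below the 97 points limit. (l) is engaged (a current Annual Notice is held), but is displaced by (m): (m) operates against (l): at least one employee exceeds 30 hours/week. (d) is therefore removed.
Exception (e) fails — some employees are paid on commission.
No exception applies. The general rule governs.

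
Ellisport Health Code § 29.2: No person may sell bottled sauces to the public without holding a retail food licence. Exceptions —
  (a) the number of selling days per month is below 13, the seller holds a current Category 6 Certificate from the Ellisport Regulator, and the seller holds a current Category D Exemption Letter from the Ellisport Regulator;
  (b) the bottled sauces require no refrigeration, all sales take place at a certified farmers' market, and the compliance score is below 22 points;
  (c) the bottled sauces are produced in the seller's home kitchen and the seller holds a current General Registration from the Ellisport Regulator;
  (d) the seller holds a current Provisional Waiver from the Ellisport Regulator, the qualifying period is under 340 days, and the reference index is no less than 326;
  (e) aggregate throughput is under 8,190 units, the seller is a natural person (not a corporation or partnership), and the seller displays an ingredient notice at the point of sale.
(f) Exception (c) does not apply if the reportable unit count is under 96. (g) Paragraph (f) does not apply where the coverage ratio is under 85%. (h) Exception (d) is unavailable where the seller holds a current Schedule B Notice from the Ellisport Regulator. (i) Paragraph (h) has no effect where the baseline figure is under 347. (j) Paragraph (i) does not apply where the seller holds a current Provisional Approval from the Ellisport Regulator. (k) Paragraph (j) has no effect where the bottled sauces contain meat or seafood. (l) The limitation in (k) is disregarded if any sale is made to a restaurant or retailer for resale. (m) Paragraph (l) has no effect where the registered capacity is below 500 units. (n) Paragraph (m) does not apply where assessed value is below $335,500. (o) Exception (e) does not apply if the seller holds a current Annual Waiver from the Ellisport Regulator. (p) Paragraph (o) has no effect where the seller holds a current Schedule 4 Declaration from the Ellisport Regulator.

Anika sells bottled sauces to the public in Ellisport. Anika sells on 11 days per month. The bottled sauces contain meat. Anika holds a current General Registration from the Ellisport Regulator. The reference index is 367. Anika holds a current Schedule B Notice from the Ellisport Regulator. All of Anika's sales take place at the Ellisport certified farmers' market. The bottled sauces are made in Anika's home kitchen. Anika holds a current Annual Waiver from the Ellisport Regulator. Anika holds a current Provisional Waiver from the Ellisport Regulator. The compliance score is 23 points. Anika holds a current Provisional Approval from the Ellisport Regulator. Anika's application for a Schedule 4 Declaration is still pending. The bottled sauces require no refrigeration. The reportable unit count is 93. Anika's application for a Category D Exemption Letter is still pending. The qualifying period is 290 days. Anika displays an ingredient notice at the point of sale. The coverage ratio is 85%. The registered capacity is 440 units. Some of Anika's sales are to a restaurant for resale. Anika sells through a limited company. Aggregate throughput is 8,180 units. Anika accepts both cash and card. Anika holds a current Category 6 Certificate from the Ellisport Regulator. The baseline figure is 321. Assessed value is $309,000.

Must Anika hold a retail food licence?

Exception (a) requires that the seller holds a current Category D Exemption Letter from the Ellisport Regulator; but the Category D Exemption Letter is not current, so (a) is unavailable.
Exception (b) does not apply: the compliance score is 23 points, not below 22 points.
Exception (c) is satisfied on its face — the bottled sauces are home-kitchen produced; a current General Registration is held. But: (f) operates against (c): the reportable unit count is 93, under the 96 limit. (g) is not triggered (the coverage ratio is 85%, not under 85%), so (f) stands. So (c) is unavailable.
Exception (d): a current Provisional Waiver is held; the qualifying period is 290 days, under the 340 days limit; the reference index is 367, meeting the 326 threshold — every condition holds. But applying paragraphs (h)–(n): (h) operates against (d): a current Schedule B Notice is held. (i) would limit (h) — the baseline figure is 321, under the 347 limit — but (j) sets (i) aside: (j) operates against (i): a current Provisional Approval is held. (k) is engaged (the bottled sauces contain meat), but is set aside by (l): (l) operates against (k): some sales are to a restaurant for resale. (m) would limit (l) — the registered capacity is 440 units, below the 500 units limit — but (n) sets (m) aside: (n) operates against (m): assessed value is $309,000, below the $335,500 limit. (d) is therefore removed.
Exception (e) fails — the seller operates through a limited company.
No exception displaces § 29.2.

Yes — Anika must hold a retail food licence.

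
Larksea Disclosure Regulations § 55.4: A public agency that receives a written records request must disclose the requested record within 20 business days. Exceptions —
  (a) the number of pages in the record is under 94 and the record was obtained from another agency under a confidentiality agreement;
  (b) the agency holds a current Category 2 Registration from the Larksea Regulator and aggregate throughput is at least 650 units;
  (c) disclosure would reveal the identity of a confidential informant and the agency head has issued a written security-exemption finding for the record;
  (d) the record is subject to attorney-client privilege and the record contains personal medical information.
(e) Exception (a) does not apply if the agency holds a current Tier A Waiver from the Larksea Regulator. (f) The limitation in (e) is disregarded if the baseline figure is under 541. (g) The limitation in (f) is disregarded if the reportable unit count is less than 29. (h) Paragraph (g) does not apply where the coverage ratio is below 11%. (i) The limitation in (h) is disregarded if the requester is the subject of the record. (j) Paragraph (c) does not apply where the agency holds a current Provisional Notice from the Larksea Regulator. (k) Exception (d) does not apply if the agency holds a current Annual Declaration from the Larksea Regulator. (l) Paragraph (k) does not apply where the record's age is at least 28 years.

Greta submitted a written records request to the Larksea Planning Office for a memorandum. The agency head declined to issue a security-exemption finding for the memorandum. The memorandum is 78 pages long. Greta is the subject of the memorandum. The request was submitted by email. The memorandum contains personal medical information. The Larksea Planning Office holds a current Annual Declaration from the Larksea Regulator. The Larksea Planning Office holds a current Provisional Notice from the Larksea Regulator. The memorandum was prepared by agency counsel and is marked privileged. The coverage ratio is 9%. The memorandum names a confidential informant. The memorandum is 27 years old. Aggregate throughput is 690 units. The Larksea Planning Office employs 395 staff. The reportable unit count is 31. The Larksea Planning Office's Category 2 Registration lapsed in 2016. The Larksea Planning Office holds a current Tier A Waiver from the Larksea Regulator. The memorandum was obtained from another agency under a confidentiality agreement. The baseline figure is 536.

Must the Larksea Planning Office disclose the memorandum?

No — exception (a) applies; the Larksea Planning Office is not required to disclose the memorandum.

Exception (a): the number of pages in the record is 78, under the 94 limit; the memorandum was obtained under a confidentiality agreement — every condition holds. Under paragraphs (e)–(i): (e) would limit (a) — a current Tier A Waiver is held — but (f) sets (e) aside: (f) is engaged — the baseline figure is 536, under the 541 limit. (g), which would lift (f), is not triggered — the reportable unit count is 31, not less than 29. So (a) applies.
Exception (b) fails — there is no Category 2 Registration in force.
Exception (c) does not apply: the agency head declined to issue a security-exemption finding.
Exception (d) is satisfied on its face — the memorandum is privileged; the memorandum contains personal medical information. However, paragraphs (k)–(l) must be considered: (k) operates against (d): a current Annual Declaration is held. (l) is inapplicable (the record's age is 27 years, short of 28 years), so (k) stands. (d) is therefore removed.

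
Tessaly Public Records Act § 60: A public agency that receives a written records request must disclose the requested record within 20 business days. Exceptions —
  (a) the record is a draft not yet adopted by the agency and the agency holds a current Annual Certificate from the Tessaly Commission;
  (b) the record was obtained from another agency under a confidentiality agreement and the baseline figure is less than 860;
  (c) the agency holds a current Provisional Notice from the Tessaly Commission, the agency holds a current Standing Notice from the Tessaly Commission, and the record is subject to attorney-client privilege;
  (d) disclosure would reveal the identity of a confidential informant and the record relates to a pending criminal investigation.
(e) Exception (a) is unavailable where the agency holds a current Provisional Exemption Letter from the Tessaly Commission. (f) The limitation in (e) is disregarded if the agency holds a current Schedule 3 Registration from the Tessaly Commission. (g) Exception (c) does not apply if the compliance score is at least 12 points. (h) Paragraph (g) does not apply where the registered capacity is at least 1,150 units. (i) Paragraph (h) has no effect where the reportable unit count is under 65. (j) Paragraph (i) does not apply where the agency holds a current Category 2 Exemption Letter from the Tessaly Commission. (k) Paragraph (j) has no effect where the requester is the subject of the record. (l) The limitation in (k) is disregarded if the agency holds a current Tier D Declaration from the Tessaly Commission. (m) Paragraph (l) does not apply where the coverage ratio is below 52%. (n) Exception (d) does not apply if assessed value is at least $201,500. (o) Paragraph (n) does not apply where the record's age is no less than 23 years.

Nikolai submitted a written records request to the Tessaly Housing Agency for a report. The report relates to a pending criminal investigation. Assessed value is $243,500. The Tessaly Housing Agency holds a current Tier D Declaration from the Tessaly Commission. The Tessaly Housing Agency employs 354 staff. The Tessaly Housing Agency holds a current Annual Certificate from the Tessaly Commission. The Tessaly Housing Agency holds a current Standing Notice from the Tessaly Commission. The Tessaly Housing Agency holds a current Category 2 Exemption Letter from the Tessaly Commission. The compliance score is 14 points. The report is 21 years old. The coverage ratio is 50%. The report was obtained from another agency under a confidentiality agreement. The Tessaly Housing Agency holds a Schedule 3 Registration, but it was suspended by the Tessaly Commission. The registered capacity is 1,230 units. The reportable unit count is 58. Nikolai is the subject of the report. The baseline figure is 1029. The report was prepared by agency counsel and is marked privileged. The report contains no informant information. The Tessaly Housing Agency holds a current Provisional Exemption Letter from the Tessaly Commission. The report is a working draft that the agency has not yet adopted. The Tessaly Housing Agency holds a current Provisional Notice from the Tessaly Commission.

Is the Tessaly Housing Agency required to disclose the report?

Yes — the Tessaly Housing Agency must disclose the report.

All of (a)'s requirements are met (the report is an unadopted draft; a current Annual Certificate is held). But applying paragraphs (e)–(f): (e) operates against (a): a current Provisional Exemption Letter is held. (f) is not triggered (there is no Schedule 3 Registration in force), so (e) stands. So (a) is unavailable.
Exception (b) requires that the baseline figure is less than 860; but the baseline figure is 1,029, not less than 860, so (b) is unavailable.
Exception (c): a current Provisional Notice is held; a current Standing Notice is held; the report is privileged — every condition holds. But: (g) operates against (c): the compliance score is 14 points, meeting the 12 points threshold. (h) would limit (g) — the registered capacity is 1,230 units, meeting the 1,150 units threshold — but (i) sets (h) aside: (i) applies — the reportable unit count is 58, under the 65 limit. (j) would limit (i) — a current Category 2 Exemption Letter is held — but (k) sets (j) aside: (k) operates against (j): Nikolai is the subject of the report. (l) operates (a current Tier D Declaration is held), but is displaced by (m): (m) is engaged — the coverage ratio is 50%, below the 52% limit. Exception (c) does not apply.
Exception (d) does not apply: the report contains no informant information.
No exception displaces § 60.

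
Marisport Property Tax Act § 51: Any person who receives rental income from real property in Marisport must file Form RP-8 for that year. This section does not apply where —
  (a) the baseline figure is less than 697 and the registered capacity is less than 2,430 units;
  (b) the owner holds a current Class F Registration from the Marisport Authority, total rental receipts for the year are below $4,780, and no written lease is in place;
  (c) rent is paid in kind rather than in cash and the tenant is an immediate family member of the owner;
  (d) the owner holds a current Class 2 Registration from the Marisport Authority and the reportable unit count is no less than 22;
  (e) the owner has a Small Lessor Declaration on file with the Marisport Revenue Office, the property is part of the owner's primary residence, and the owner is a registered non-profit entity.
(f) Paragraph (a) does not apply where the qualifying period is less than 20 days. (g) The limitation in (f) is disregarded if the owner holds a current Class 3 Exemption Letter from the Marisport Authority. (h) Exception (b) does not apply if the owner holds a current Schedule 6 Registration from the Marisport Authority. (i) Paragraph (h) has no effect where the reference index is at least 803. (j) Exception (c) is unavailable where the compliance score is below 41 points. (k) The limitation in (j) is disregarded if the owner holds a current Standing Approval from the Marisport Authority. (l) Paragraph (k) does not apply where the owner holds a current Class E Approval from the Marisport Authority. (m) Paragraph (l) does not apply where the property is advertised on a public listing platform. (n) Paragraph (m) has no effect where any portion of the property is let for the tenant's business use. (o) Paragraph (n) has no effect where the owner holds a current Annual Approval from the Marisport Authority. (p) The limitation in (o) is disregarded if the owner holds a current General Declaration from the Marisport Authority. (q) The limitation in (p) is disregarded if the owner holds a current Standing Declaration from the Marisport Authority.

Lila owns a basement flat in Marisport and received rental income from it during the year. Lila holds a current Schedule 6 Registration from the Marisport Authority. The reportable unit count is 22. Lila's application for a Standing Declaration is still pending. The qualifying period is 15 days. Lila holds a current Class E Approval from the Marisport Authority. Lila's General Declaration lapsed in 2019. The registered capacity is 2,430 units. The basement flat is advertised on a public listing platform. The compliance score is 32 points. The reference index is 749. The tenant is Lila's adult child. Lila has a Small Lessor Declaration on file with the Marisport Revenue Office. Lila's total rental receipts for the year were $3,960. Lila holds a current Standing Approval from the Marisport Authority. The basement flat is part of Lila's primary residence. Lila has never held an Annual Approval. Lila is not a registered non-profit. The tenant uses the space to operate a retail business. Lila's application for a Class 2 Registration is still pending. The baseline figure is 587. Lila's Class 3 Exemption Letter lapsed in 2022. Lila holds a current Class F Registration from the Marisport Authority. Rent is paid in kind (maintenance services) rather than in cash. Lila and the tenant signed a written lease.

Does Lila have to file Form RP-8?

Yes — Lila must file Form RP-8.

Exception (a) does not apply: the registered capacity is 2,430 units, not less than 2,430 units.
Exception (b) requires that no written lease is in place; but a written lease is in place, so (b) is unavailable.
Exception (c): rent is paid in kind; the tenant is an immediate family member — every condition holds. But: (j) operates against (c): the compliance score is 32 points, below the 41 points limit. (k) is engaged (a current Standing Approval is held), but is overridden by (l): (l) operates — a current Class E Approval is held. (m) is triggered (the property is publicly advertised), but is itself disapplied by (n): (n) operates against (m): the space is let for business use. (o) is not triggered (the Annual Approval is not current), so (n) stands. So (c) is unavailable.
Exception (d) requires that the owner holds a current Class 2 Registration from the Marisport Authority; but the Class 2 Registration is not current, so (d) is unavailable.
Exception (e) fails — Lila is not a registered non-profit.
No exception displaces § 51.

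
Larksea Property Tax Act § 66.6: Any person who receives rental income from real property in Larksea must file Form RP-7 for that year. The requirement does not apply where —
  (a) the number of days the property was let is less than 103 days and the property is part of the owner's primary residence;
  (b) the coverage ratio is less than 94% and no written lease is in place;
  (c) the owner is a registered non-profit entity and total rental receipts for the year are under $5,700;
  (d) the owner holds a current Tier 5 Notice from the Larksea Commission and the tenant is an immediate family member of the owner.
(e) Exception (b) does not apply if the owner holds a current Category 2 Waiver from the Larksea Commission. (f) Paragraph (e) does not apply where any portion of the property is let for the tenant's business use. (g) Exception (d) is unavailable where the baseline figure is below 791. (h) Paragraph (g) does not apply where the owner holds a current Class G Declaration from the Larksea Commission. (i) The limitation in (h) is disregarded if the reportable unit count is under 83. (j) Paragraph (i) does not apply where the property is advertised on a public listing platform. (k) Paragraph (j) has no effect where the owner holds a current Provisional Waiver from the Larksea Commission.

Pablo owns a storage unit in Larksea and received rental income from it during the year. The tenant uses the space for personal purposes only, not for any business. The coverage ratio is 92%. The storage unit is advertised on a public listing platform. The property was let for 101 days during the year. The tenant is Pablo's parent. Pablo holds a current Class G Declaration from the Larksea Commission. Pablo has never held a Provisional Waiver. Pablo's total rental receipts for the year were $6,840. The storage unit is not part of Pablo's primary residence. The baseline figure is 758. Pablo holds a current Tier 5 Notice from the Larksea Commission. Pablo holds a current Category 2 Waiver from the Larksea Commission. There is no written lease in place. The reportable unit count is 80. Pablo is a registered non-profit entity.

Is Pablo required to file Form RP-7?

Exception (a) does not apply: the storage unit is not part of the primary residence.
Exception (b)'s conditions are all satisfied: the coverage ratio is 92%, less than the 94% limit; there is no written lease. But: (e) operates — a current Category 2 Waiver is held. (f) is inapplicable (the space is used for personal purposes only), so (e) stands. Exception (b) does not apply.
Exception (c) requires that total rental receipts for the year are under $5,700; but total rental receipts for the year are $6,840, not under $5,700, so (c) is unavailable.
All of (d)'s requirements are met (a current Tier 5 Notice is held; the tenant is an immediate family member). Under paragraphs (g)–(k): (g) would limit (d) — the baseline figure is 758, below the 791 limit — but (h) sets (g) aside: (h) is triggered — a current Class G Declaration is held. (i) is engaged (the reportable unit count is 80, under the 83 limit), but is set aside by (j): (j) operates against (i): the property is publicly advertised. (k), which would lift (j), is not engaged — there is no Provisional Waiver in force. So (d) applies.

No — exception (d) applies; Pablo is not required to file Form RP-7.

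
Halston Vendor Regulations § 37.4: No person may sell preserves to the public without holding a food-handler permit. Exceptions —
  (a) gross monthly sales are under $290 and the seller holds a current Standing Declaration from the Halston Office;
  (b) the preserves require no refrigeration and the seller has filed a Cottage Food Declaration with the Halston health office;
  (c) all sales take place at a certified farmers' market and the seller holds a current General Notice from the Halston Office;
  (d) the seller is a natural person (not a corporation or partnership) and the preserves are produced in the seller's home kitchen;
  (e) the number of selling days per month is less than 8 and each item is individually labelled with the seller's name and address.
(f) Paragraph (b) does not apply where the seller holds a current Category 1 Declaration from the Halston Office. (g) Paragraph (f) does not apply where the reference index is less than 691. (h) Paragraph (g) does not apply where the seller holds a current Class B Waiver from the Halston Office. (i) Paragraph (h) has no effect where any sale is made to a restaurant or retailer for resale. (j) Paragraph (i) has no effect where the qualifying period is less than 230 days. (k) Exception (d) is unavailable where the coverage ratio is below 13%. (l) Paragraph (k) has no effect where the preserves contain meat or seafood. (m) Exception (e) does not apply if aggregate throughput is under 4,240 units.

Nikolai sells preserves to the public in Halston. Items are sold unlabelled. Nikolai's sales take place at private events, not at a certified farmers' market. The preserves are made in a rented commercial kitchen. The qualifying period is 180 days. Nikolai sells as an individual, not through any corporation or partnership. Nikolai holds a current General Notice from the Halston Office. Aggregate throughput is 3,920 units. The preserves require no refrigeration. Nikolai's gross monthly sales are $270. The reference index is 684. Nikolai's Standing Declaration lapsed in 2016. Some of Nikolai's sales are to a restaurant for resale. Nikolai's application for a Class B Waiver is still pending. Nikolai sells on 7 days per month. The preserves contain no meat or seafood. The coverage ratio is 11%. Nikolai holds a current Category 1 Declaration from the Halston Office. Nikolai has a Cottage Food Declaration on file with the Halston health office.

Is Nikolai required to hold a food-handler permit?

No — exception (b) applies; Nikolai is not required to hold a food-handler permit.

Exception (a) requires that the seller holds a current Standing Declaration from the Halston Office; but the Standing Declaration is not current, so (a) is unavailable.
Exception (b)'s conditions are all satisfied: the preserves are shelf-stable; a Cottage Food Declaration is on file. Applying paragraphs (f)–(j): (f) operates (a current Category 1 Declaration is held), but yields to (g): (g) applies — the reference index is 684, less than the 691 limit. (h), which would lift (g), is inapplicable — there is no Class B Waiver in force. (b) remains available.
Exception (c) requires that all sales take place at a certified farmers' market; but sales are at private events, not a certified farmers' market, so (c) is unavailable.
Exception (d) requires that the preserves are produced in the seller's home kitchen; but the preserves are made in a commercial kitchen, not a home kitchen, so (d) is unavailable.
Exception (e) does not apply: items are sold unlabelled.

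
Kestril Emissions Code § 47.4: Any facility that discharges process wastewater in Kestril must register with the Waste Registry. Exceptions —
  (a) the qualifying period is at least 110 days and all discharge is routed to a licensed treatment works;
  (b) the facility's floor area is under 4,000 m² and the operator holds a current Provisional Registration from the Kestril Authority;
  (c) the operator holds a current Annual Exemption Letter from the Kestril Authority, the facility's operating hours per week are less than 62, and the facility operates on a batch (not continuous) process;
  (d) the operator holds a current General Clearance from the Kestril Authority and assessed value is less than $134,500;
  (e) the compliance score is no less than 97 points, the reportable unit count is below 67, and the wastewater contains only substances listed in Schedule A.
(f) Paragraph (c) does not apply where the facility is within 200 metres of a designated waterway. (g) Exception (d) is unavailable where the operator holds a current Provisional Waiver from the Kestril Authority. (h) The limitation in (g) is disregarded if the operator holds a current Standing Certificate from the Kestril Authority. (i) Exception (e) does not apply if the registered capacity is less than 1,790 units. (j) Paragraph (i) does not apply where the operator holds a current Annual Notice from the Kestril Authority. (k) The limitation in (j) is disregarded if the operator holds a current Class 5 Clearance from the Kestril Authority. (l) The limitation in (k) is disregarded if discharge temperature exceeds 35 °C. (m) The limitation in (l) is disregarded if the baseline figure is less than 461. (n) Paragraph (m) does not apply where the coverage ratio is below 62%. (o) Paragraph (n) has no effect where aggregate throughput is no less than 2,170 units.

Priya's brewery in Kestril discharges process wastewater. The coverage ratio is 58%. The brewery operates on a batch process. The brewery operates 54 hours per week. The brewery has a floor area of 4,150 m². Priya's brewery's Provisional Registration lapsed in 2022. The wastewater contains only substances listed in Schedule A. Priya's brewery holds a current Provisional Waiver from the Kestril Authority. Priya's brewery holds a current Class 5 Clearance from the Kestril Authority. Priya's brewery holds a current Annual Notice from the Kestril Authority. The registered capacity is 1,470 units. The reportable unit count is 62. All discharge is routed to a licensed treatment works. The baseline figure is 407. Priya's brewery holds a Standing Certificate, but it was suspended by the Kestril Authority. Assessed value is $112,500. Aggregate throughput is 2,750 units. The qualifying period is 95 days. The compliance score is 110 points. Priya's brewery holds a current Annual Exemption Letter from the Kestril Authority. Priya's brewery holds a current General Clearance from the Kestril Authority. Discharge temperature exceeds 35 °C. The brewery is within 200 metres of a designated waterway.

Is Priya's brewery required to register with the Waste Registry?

Yes — Priya's brewery must register with the Waste Registry.

Exception (a) requires that the qualifying period is at least 110 days; but the qualifying period is 95 days, short of 110 days, so (a) is unavailable.
Exception (b) fails — the facility's floor area is 4,150 m², not under 4,000 m².
Exception (c) is satisfied on its face — a current Annual Exemption Letter is held; the facility's operating hours per week are 54, less than the 62 limit; the facility operates on a batch process. But: (f) is engaged — the brewery is within 200 m of a designated waterway. Exception (c) does not apply.
All of (d)'s requirements are met (a current General Clearance is held; assessed value is $112,500, less than the $134,500 limit). Turning to paragraphs (g)–(h): (g) operates — a current Provisional Waiver is held. (h) does not operate here (no current Standing Certificate is held), so (g) stands. (d) is therefore removed.
Exception (e)'s conditions are all satisfied: the compliance score is 110 points, meeting the 97 points threshold; the reportable unit count is 62, below the 67 limit; the wastewater is Schedule-A-only. However, paragraphs (i)–(o) must be considered: (i) is triggered — the registered capacity is 1,470 units, less than the 1,790 units limit. (j) operates (a current Annual Notice is held), but yields to (k): (k) operates against (j): a current Class 5 Clearance is held. (l) is engaged (discharge temperature exceeds 35 °C), but is itself disapplied by (m): (m) operates against (l): the baseline figure is 407, less than the 461 limit. (n) would limit (m) — the coverage ratio is 58%, below the 62% limit — but (o) sets (n) aside: (o) operates against (n): aggregate throughput is 2,750 units, meeting the 2,170 units threshold. Exception (e) does not apply.
No exception is made out. Priya's brewery falls within the general rule.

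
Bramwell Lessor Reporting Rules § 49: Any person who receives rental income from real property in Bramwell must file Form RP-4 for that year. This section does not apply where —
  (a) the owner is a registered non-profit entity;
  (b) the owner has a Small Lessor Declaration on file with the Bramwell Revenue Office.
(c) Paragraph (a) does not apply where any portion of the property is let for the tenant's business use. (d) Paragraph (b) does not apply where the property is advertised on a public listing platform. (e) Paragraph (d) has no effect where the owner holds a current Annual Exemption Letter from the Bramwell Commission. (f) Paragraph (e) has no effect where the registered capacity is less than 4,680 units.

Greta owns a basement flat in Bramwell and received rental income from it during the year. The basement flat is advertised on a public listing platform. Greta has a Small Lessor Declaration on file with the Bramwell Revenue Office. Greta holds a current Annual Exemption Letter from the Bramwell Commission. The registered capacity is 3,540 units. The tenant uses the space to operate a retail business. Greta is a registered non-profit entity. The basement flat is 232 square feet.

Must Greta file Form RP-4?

Exception (a) is satisfied on its face — Greta is a registered non-profit. Turning to paragraph (c): (c) operates against (a): the space is let for business use. (a) is therefore removed.
All of (b)'s requirements are met (a Small Lessor Declaration is on file). Turning to paragraphs (d)–(f): (d) operates against (b): the property is publicly advertised. (e) would limit (d) — a current Annual Exemption Letter is held — but (f) sets (e) aside: (f) operates against (e): the registered capacity is 3,540 units, less than the 4,680 units limit. So (b) is unavailable.
No exception applies. The general rule governs.

Yes — Greta must file Form RP-4.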